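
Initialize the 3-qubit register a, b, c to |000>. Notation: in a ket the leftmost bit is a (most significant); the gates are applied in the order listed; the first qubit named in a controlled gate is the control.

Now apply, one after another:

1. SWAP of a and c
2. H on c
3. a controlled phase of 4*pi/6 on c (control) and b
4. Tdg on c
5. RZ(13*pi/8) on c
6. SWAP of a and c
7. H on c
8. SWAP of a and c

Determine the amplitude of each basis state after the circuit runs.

The resulting statevector has amplitude -exp(3*I*pi/16)/2 on |000>, exp(9*I*pi/16)/2 on |001>, 0 on |010>, 0 on |011>, -exp(3*I*pi/16)/2 on |100>, exp(9*I*pi/16)/2 on |101>, 0 on |110>, 0 on |111>.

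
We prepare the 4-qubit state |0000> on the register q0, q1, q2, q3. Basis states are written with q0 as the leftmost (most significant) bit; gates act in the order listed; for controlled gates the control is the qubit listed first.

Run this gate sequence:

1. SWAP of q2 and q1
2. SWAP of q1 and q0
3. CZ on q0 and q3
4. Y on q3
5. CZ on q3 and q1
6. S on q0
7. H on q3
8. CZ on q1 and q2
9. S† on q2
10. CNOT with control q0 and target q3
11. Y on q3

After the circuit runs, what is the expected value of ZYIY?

The expectation value of ZYIY is 0.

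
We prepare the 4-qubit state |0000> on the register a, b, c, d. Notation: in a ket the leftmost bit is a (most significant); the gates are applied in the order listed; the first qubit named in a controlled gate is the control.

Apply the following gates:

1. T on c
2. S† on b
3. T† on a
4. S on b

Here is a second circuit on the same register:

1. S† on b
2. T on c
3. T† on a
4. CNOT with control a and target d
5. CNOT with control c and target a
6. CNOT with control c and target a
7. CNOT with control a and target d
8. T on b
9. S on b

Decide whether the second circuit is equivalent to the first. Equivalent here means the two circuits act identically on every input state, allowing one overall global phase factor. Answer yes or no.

No, they are not equivalent — no single phase factor reconciles the two unitaries.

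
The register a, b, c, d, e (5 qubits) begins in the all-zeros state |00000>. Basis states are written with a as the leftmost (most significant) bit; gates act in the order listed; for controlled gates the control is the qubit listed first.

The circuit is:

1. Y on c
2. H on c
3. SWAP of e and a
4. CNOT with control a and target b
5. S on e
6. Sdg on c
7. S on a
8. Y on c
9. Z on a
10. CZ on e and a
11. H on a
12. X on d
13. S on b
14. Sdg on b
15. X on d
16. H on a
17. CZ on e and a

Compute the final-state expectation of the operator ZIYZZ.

In the final state, ZIYZZ has expectation 1. Key observation: gates 10-17 undo each other exactly, leaving only the rest of the circuit to track.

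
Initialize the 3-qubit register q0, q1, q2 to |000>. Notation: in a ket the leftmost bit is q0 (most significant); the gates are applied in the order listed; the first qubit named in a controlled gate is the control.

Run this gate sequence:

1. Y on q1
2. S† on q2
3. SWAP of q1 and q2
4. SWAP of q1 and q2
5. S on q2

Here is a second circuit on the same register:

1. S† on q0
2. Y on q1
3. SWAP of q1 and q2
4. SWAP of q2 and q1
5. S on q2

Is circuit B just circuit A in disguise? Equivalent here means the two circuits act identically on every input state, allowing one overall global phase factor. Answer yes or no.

No: there is an input state on which the two circuits produce genuinely different outputs (not merely differing by a phase).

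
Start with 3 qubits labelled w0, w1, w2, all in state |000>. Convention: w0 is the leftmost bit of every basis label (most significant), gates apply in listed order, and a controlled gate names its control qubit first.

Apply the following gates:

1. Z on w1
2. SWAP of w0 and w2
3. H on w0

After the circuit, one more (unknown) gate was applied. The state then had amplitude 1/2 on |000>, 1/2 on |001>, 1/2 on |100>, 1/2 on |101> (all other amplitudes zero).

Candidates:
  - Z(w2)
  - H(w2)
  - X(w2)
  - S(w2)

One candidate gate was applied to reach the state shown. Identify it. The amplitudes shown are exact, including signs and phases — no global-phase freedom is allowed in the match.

The unique candidate consistent with the amplitudes is H(w2).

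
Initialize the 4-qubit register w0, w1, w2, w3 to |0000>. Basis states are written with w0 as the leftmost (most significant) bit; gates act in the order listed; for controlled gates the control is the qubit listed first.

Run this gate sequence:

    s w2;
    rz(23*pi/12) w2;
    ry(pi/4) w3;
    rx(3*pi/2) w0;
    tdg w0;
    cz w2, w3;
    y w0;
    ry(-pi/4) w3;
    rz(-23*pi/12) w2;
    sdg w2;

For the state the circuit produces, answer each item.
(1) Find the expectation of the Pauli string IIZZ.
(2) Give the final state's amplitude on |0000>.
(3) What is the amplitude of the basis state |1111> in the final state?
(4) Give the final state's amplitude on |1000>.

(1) In the final state, IIZZ has expectation 1.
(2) The final state's coefficient on |0000> equals sqrt(2)*exp(3*I*pi/4)/2.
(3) The amplitude on |1111> is 0.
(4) The amplitude on |1000> is -sqrt(2)*I/2.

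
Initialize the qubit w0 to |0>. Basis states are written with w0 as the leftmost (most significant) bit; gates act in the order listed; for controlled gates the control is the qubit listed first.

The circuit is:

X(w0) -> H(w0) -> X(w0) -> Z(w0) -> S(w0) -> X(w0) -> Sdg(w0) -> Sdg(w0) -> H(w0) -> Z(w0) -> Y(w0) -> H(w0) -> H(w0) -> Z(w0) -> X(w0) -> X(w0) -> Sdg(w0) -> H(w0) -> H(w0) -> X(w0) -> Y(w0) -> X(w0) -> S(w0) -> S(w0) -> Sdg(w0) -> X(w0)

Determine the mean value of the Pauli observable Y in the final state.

In the final state, Y has expectation -1.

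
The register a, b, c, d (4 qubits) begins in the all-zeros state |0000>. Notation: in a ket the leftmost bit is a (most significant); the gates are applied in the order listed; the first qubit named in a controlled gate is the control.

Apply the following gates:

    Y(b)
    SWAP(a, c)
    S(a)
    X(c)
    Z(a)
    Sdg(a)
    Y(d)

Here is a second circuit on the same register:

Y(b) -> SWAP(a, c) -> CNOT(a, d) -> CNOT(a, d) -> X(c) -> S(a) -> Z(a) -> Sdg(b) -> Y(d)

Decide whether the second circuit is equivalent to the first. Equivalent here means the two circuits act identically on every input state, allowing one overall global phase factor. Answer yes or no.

No — the two circuits implement different unitaries, even allowing a global phase.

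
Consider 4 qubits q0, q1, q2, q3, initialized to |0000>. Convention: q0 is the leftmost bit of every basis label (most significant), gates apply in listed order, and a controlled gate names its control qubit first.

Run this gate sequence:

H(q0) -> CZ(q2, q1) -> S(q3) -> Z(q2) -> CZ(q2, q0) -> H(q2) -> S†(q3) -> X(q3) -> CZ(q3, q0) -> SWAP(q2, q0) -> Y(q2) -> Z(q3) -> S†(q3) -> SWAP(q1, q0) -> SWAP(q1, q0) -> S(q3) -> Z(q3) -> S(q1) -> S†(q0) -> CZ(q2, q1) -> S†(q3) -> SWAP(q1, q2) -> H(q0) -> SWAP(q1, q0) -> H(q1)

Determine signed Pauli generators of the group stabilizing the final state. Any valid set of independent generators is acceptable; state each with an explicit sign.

One valid set of independent stabilizer generators is +XIII, -IYII, +IIZI, -IIIZ (any independent generating set of the same group is equally correct). Key observation: gates 12-17 undo each other exactly, leaving only the rest of the circuit to track.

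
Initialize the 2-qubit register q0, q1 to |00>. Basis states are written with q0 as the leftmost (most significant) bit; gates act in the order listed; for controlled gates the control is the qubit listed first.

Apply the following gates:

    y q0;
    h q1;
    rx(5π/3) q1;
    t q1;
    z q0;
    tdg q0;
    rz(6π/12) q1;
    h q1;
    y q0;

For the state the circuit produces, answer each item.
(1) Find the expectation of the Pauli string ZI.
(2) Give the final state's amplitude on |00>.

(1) In the final state, ZI has expectation 1.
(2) |00> carries amplitude 1/4 - sqrt(3)*I/4 + exp(3*I*pi/4)/4 + sqrt(3)*exp(I*pi/4)/4 in the final state.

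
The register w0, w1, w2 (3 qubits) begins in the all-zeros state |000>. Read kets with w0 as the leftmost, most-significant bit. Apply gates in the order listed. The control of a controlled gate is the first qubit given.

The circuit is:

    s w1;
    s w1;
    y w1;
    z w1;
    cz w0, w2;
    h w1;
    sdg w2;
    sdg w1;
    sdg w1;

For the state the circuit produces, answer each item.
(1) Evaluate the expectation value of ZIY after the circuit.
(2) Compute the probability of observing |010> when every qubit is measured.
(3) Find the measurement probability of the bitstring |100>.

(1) In the final state, ZIY has expectation 0.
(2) The probability of measuring |010> is 1/2.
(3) A full measurement returns |100> with probability 0.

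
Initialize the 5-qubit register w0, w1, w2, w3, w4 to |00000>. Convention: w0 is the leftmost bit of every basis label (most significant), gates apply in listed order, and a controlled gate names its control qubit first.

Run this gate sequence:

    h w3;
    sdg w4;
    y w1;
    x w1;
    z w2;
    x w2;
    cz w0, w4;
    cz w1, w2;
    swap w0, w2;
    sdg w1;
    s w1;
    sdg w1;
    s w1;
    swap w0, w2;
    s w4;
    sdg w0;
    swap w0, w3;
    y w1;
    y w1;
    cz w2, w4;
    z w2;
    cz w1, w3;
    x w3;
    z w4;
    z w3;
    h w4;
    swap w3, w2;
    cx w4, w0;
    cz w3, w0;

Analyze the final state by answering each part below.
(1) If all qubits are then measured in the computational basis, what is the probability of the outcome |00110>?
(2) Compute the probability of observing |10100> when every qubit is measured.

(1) Outcome |00110> occurs with probability 1/4. Key observation: gates 9-14 undo each other exactly, leaving only the rest of the circuit to track.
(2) A full measurement returns |10100> with probability 0.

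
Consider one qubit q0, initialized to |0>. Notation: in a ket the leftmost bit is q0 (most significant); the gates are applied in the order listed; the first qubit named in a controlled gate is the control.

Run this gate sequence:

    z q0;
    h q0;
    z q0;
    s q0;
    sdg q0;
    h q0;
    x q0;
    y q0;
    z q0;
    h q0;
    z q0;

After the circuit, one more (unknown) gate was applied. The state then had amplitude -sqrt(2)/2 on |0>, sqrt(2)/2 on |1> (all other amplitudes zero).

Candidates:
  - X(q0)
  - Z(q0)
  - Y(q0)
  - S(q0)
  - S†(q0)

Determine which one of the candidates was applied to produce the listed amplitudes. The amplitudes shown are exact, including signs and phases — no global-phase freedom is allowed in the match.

The unique candidate consistent with the amplitudes is Y(q0).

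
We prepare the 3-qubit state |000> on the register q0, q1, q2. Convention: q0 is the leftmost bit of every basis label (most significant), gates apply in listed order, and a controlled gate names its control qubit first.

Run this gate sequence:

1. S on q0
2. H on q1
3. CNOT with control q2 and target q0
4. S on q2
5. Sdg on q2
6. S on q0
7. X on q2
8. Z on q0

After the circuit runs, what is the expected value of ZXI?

In the final state, ZXI has expectation 1. Key observation: steps 4-5 multiply out to the identity, so the circuit reduces to the remaining gates.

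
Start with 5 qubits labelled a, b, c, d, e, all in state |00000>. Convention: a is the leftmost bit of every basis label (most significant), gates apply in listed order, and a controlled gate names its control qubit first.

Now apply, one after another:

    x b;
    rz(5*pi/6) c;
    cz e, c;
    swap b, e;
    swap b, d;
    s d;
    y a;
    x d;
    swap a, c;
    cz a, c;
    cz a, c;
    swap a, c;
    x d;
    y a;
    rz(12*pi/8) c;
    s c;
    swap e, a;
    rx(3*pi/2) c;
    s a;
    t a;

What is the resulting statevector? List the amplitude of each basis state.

The final amplitudes are sqrt(2)*exp(7*I*pi/12)/2 on |10000>, -sqrt(2)*exp(I*pi/12)/2 on |10100>, and 0 on every other basis state. Key observation: steps 7-14 multiply out to the identity, so the circuit reduces to the remaining gates.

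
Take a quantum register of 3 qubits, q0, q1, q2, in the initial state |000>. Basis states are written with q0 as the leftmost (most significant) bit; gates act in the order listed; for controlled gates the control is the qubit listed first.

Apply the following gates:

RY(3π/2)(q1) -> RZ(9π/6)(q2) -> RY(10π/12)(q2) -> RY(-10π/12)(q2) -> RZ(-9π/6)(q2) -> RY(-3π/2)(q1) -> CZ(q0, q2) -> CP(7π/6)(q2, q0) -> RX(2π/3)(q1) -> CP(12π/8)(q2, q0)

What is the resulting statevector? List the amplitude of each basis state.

The final amplitudes are 1/2 on |000>, -sqrt(3)*I/2 on |010>, and 0 on every other basis state.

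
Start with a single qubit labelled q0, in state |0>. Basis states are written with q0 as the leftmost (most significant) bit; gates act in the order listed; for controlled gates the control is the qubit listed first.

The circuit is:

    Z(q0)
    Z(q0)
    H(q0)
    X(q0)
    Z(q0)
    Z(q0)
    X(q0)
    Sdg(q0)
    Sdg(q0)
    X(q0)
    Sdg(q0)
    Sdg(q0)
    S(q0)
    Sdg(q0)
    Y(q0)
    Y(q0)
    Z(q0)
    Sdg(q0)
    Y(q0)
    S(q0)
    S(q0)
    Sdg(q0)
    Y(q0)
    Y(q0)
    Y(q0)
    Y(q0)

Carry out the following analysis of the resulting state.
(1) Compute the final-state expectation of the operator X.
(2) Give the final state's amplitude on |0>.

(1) The expectation value of X is -1.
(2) The final state's coefficient on |0> equals -sqrt(2)/2.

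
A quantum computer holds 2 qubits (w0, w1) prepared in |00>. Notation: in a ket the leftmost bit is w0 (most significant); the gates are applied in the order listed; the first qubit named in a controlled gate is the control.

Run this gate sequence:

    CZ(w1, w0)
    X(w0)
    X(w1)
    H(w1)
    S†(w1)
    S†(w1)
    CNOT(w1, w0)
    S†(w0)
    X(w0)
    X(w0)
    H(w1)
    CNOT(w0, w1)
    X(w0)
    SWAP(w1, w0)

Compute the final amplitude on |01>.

|01> carries amplitude 1/2 in the final state. Key observation: gates 9-10 undo each other exactly, leaving only the rest of the circuit to track.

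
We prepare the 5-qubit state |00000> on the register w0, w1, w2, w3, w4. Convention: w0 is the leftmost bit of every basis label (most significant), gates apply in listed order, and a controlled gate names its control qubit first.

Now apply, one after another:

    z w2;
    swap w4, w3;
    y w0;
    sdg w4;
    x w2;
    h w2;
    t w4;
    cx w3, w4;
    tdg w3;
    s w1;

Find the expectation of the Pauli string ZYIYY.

The observable ZYIYY averages to 0.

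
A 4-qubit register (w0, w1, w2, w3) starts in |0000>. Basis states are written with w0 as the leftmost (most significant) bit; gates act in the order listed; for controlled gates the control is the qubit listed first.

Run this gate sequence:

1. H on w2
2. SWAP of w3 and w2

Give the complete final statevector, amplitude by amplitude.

The resulting statevector has amplitude sqrt(2)/2 on |0000>, sqrt(2)/2 on |0001>, and 0 on every other basis state.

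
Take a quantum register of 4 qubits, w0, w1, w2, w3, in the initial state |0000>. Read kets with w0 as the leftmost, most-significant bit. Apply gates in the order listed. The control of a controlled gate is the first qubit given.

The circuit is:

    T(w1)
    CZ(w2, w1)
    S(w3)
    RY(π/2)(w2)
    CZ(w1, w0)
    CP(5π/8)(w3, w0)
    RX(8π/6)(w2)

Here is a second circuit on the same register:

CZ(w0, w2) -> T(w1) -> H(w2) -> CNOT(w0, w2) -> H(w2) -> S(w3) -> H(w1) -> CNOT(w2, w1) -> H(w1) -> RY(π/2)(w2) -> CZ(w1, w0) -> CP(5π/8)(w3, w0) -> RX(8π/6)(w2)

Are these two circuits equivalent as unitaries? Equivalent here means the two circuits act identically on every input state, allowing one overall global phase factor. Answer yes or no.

Yes, they are equivalent — the unitaries differ by at most a global phase.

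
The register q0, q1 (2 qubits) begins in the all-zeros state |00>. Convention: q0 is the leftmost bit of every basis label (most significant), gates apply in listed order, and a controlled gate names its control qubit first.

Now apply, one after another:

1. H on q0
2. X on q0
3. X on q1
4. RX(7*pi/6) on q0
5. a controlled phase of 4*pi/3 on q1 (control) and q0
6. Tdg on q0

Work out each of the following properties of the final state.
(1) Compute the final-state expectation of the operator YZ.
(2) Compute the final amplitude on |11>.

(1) In the final state, YZ has expectation -sqrt(2)/4 + sqrt(6)/4.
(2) The amplitude on |11> is (-1 + sqrt(3) + I + sqrt(3)*I)*exp(I*pi/12)/4.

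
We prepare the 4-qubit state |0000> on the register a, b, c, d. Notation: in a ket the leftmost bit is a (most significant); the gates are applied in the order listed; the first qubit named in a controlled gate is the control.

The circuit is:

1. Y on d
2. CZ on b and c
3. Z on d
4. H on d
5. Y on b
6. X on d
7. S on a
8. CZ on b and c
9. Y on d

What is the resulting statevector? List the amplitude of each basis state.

After the circuit, the state carries amplitude -sqrt(2)*I/2 on |0100>, -sqrt(2)*I/2 on |0101>, and 0 on every other basis state.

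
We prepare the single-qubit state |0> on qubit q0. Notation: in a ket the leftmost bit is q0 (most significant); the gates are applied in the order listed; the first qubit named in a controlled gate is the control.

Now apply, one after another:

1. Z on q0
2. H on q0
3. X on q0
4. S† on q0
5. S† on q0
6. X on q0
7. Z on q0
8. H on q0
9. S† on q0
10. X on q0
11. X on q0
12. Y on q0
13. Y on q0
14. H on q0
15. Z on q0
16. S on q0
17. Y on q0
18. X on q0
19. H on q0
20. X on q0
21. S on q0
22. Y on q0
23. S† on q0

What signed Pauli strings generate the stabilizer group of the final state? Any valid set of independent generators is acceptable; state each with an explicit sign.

One valid set of independent stabilizer generators is -Y (any independent generating set of the same group is equally correct).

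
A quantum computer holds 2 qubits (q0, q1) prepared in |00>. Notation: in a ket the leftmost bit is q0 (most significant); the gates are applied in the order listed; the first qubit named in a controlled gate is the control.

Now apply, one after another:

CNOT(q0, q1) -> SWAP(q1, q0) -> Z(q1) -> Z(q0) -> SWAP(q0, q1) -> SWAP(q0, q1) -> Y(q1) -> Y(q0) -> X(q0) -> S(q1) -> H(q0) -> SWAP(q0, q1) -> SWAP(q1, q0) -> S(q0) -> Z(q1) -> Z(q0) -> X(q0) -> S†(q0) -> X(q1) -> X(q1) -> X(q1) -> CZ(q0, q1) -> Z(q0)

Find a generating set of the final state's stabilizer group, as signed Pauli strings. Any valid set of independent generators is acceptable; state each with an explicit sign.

The final state is stabilized by the group generated by -XI, +IZ; other independent generating sets are equally valid.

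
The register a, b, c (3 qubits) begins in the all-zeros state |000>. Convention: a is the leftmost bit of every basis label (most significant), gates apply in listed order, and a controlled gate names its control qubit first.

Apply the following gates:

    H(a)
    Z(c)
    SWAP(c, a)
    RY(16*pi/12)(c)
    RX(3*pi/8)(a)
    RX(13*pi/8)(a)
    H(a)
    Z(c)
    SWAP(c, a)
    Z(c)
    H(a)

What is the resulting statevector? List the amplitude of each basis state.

The final amplitudes are sqrt(6)/4 on |000>, -sqrt(6)/4 on |001>, 0 on |010>, 0 on |011>, sqrt(2)/4 on |100>, -sqrt(2)/4 on |101>, 0 on |110>, 0 on |111>.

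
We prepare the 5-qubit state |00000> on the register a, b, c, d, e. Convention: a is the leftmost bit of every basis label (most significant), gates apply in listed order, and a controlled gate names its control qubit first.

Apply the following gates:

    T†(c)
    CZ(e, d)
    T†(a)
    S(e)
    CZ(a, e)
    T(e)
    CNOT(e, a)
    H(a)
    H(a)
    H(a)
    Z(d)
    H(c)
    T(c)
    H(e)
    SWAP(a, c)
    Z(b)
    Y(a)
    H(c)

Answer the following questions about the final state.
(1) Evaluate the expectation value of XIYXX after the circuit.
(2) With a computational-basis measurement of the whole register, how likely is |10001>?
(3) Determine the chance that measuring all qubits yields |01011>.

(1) The expectation value of XIYXX is 0.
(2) A full measurement returns |10001> with probability 1/4.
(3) A full measurement returns |01011> with probability 0.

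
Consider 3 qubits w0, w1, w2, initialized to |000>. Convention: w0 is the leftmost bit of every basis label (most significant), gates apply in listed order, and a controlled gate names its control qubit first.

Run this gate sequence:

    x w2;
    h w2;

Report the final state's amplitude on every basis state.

The final amplitudes are sqrt(2)/2 on |000>, -sqrt(2)/2 on |001>, and 0 on every other basis state.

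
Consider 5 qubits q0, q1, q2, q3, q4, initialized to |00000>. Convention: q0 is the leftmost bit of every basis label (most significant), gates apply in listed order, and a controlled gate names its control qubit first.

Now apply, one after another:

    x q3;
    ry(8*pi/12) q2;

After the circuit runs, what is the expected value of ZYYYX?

In the final state, ZYYYX has expectation 0.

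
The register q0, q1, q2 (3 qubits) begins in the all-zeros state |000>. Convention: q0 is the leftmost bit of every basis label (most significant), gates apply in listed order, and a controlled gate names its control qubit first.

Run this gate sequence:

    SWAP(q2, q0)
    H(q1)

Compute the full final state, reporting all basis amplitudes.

The final amplitudes are sqrt(2)/2 on |000>, sqrt(2)/2 on |010>, and 0 on every other basis state.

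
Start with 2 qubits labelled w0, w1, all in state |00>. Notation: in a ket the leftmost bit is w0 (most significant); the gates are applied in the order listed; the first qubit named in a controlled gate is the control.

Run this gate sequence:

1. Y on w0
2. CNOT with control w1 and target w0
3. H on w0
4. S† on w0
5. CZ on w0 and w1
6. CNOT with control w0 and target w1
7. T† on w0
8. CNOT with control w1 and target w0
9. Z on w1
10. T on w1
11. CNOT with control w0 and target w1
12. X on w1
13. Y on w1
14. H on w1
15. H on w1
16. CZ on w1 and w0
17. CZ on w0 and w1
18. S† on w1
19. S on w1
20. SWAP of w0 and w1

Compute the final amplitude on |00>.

The amplitude on |00> is sqrt(2)/2.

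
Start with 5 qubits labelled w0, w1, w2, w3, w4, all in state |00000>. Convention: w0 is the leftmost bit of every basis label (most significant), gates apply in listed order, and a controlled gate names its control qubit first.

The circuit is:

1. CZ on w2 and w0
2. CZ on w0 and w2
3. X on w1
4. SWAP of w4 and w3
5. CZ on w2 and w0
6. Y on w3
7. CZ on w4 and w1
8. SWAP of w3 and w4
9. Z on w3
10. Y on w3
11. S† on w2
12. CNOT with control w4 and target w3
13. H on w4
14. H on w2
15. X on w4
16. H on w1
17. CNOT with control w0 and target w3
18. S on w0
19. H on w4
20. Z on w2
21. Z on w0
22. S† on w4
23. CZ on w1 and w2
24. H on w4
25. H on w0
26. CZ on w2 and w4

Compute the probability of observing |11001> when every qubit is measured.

Outcome |11001> occurs with probability 1/16.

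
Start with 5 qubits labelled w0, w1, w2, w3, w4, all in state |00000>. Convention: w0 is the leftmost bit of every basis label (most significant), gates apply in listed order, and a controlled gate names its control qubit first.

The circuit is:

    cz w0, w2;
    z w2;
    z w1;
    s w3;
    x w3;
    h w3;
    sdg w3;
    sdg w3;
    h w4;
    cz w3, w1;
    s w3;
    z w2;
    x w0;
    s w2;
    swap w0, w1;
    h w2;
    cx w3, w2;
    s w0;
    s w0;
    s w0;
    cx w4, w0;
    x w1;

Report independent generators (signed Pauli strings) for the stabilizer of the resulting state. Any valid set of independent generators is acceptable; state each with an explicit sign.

The stabilizer group can be generated by +XIIIX, +IIXII, +IIIYI, +ZIIIZ, +IZIII, among other valid generating sets.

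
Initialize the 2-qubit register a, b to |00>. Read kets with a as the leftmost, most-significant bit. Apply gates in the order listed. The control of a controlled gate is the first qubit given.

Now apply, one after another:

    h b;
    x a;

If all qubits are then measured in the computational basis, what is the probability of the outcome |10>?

Outcome |10> occurs with probability 1/2.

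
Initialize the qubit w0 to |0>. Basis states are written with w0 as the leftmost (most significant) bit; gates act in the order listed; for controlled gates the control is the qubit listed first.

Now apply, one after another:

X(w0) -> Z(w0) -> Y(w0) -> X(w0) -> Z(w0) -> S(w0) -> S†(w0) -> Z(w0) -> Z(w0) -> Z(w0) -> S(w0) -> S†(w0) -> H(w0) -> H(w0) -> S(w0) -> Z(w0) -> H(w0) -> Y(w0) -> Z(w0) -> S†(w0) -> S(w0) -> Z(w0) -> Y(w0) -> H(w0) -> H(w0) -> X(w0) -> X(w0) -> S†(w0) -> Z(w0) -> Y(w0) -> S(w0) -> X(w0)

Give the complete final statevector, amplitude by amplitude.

The final amplitudes are -sqrt(2)/2 on |0>, -sqrt(2)/2 on |1>. Key observation: the block from step 17 through step 24 cancels to the identity and can be dropped.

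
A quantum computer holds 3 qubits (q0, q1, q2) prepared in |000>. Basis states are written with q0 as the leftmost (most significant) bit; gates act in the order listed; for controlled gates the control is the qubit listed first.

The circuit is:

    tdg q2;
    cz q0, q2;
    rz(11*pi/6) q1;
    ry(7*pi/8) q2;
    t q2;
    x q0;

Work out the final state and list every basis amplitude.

The resulting statevector has amplitude -exp(I*pi/12)*sin(pi/16) on |100>, -exp(I*pi/3)*cos(pi/16) on |101>, and 0 on every other basis state.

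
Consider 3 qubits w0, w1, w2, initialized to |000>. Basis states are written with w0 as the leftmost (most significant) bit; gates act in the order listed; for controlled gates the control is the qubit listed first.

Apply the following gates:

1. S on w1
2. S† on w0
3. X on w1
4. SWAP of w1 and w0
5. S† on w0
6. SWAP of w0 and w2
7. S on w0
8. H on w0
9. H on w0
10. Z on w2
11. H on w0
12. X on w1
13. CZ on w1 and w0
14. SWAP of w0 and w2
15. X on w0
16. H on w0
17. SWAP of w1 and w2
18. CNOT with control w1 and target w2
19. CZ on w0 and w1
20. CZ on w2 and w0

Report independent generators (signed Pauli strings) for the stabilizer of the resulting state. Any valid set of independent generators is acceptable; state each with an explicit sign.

The final state is stabilized by the group generated by -XII, -IXX, -IZZ; other independent generating sets are equally valid.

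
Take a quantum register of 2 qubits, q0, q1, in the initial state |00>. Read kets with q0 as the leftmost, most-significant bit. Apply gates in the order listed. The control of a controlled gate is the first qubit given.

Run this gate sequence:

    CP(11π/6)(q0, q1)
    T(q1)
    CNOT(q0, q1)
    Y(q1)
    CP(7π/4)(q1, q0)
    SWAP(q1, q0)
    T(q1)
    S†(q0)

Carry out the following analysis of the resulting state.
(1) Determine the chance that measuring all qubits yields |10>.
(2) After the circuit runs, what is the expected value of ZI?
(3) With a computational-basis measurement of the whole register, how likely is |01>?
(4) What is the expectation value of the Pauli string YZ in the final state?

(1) Outcome |10> occurs with probability 1.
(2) The observable ZI averages to -1.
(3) The probability of measuring |01> is 0.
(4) In the final state, YZ has expectation 0.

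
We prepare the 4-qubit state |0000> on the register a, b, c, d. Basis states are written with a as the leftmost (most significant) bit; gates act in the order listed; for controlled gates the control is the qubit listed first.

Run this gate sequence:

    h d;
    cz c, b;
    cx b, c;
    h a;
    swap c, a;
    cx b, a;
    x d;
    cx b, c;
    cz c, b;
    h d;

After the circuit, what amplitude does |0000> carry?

The amplitude on |0000> is sqrt(2)/2.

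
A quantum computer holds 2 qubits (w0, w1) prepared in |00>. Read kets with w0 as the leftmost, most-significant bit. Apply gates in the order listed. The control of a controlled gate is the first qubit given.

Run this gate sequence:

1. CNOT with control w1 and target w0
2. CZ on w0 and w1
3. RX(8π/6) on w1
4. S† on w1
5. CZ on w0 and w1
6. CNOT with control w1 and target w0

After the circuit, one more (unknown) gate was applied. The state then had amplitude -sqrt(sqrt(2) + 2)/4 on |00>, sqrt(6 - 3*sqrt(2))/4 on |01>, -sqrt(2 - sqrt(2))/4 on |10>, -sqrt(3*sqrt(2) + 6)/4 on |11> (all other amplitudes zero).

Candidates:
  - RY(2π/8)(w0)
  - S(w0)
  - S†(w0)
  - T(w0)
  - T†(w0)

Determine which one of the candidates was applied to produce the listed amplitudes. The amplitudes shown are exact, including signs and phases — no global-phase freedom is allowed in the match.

The applied gate was RY(2π/8)(w0).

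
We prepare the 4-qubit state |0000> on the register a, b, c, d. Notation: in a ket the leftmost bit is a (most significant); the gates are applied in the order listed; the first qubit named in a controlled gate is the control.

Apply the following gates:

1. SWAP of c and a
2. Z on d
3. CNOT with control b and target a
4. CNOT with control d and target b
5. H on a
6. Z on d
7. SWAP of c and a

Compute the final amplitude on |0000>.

The amplitude on |0000> is sqrt(2)/2.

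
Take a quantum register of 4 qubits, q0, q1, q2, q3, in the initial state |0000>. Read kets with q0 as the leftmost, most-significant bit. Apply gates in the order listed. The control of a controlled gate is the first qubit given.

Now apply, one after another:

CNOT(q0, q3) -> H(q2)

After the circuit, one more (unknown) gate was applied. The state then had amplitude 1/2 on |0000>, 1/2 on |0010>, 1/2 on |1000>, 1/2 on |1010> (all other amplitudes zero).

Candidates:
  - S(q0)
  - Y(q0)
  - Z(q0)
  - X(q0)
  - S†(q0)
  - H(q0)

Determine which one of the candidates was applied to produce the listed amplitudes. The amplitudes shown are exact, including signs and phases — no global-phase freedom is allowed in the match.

It was H(q0) that produced the state shown.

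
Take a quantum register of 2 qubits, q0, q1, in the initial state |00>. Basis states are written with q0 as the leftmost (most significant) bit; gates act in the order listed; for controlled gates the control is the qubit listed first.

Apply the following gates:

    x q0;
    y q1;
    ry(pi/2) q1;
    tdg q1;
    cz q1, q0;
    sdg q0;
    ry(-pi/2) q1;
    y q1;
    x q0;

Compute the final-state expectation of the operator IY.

In the final state, IY has expectation -sqrt(2)/2.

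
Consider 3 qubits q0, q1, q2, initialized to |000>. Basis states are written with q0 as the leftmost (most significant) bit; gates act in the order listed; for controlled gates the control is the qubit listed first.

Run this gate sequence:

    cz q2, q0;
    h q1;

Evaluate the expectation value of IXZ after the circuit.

The observable IXZ averages to 1.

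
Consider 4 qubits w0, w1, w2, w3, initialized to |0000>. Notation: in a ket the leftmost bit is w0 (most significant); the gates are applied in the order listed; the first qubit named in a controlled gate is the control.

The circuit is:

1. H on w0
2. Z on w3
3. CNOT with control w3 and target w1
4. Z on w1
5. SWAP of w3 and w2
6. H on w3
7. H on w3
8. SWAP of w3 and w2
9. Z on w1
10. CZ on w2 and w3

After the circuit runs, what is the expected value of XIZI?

The expectation value of XIZI is 1. Key observation: steps 4-9 multiply out to the identity, so the circuit reduces to the remaining gates.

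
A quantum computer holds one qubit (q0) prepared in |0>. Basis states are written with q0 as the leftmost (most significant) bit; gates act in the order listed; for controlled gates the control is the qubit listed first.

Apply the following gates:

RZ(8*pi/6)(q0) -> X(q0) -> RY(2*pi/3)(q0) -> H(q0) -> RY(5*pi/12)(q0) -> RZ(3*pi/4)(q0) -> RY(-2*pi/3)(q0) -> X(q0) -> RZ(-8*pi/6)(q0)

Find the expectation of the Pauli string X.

In the final state, X has expectation -sqrt(3)/4 - sqrt(6)/8 + 1/8.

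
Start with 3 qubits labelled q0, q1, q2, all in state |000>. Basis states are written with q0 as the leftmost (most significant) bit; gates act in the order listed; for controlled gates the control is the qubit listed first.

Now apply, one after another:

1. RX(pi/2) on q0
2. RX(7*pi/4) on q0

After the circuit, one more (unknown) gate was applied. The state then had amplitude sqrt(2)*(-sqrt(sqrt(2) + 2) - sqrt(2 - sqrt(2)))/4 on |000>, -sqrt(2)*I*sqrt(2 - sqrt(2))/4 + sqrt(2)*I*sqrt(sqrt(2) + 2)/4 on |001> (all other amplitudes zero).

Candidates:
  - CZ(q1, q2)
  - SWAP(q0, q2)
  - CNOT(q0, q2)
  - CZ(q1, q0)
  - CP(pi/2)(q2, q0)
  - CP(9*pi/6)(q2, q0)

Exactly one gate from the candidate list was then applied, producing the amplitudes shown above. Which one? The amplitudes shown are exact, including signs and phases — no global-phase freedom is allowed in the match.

It was SWAP(q0, q2) that produced the state shown.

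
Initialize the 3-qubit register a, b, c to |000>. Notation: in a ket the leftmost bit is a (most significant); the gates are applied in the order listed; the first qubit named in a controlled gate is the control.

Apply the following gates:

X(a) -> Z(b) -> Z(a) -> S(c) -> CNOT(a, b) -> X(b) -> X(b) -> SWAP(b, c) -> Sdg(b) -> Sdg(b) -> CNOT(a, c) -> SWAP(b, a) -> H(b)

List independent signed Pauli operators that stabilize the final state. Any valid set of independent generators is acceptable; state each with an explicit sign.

The stabilizer group can be generated by -IXI, +ZII, +IIZ, among other valid generating sets. Key observation: steps 6-7 multiply out to the identity, so the circuit reduces to the remaining gates.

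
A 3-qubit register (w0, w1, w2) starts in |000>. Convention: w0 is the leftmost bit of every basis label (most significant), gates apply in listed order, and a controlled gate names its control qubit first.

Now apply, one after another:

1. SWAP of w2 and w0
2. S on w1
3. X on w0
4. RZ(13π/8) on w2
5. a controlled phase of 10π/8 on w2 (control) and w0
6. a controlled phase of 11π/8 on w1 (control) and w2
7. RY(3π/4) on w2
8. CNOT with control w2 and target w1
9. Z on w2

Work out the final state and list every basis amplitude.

The resulting statevector has amplitude -sqrt(2 - sqrt(2))*exp(3*I*pi/16)/2 on |100>, sqrt(sqrt(2) + 2)*exp(3*I*pi/16)/2 on |111>, and 0 on every other basis state.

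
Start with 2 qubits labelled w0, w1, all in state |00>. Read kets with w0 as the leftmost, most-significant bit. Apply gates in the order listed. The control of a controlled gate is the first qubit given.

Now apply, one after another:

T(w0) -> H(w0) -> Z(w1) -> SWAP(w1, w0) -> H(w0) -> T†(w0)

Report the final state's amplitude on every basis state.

The final amplitudes are 1/2 on |00>, 1/2 on |01>, -exp(3*I*pi/4)/2 on |10>, -exp(3*I*pi/4)/2 on |11>.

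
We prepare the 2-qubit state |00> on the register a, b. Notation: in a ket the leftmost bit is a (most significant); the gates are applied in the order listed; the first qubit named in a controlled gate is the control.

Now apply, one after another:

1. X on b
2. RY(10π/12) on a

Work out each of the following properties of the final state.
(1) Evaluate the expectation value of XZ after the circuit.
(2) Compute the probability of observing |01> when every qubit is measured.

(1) In the final state, XZ has expectation -1/2.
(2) The probability of measuring |01> is 1/2 - sqrt(3)/4.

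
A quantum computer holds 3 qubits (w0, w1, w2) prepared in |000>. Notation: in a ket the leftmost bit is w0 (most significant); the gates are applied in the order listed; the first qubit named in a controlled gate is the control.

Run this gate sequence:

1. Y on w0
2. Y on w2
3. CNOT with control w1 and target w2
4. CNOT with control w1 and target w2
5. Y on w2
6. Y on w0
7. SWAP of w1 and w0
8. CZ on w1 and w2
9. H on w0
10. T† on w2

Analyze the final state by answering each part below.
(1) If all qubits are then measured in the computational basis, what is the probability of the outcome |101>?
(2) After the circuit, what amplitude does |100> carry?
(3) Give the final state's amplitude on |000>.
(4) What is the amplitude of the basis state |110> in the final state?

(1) A full measurement returns |101> with probability 0.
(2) The amplitude on |100> is sqrt(2)/2.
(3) |000> carries amplitude sqrt(2)/2 in the final state.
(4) The final state's coefficient on |110> equals 0.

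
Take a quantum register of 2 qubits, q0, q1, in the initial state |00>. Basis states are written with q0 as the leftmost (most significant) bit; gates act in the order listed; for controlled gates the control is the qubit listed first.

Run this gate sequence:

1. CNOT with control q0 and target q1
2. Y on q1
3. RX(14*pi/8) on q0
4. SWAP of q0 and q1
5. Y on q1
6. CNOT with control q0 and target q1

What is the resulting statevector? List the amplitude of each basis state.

The final amplitudes are 0 on |00>, 0 on |01>, sqrt(sqrt(2) + 2)/2 on |10>, -I*sqrt(2 - sqrt(2))/2 on |11>.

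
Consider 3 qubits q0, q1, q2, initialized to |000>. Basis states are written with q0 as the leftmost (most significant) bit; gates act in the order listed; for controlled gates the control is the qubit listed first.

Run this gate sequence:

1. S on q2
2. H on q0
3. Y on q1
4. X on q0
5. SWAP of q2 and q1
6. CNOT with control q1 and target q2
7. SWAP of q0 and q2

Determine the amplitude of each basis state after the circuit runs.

After the circuit, the state carries amplitude sqrt(2)*I/2 on |100>, sqrt(2)*I/2 on |101>, and 0 on every other basis state.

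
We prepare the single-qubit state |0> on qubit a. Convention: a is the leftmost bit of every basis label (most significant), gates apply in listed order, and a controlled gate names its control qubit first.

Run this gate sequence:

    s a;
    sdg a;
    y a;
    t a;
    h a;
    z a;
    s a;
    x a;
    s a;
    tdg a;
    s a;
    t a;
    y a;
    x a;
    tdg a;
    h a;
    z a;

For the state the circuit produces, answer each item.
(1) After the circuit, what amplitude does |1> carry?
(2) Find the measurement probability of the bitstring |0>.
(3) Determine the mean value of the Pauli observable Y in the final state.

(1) The amplitude on |1> is -1/2 + exp(3*I*pi/4)/2.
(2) Outcome |0> occurs with probability 1/2 - sqrt(2)/4.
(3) The expectation value of Y is -sqrt(2)/2.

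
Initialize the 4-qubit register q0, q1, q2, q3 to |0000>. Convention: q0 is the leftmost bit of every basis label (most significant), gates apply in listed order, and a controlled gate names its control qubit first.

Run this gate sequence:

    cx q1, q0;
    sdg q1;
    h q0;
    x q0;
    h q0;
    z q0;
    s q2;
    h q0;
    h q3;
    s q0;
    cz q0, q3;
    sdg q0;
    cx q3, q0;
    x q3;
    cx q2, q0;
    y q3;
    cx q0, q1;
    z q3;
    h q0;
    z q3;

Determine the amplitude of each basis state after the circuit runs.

After the circuit, the state carries amplitude -sqrt(2)*I/4 on |0000>, -sqrt(2)*I/4 on |0001>, 0 on |0010>, 0 on |0011>, -sqrt(2)*I/4 on |0100>, sqrt(2)*I/4 on |0101>, 0 on |0110>, 0 on |0111>, -sqrt(2)*I/4 on |1000>, -sqrt(2)*I/4 on |1001>, 0 on |1010>, 0 on |1011>, sqrt(2)*I/4 on |1100>, -sqrt(2)*I/4 on |1101>, 0 on |1110>, 0 on |1111>. Key observation: the block from step 3 through step 6 cancels to the identity and can be dropped.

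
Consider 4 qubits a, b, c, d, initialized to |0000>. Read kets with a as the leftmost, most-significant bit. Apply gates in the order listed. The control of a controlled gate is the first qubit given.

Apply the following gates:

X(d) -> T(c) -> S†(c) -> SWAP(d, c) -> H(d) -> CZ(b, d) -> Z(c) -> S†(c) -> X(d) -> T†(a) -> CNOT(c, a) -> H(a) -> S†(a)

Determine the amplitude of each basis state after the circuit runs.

The resulting statevector has amplitude I/2 on |0010>, I/2 on |0011>, -1/2 on |1010>, -1/2 on |1011>, and 0 on every other basis state.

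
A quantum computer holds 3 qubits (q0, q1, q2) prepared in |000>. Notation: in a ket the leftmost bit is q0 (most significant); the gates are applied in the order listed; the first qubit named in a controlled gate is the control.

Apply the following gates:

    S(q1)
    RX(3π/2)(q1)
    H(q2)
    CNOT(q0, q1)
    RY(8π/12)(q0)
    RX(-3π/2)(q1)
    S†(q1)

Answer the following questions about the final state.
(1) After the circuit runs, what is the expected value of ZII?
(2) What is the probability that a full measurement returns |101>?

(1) The observable ZII averages to -1/2.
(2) Outcome |101> occurs with probability 3/8.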